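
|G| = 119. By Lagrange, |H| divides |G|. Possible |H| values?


Lagrange's theorem: |H| divides |G|
|G| = 119
Divisors of 119: 1, 7, 17, 119

Possible subgroup orders: {1, 7, 17, 119}


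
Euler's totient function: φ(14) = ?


φ(n) = count of k ∈ {1,...,n} with gcd(k,n)=1
Coprimes to 14: {1, 3, 5, 9, 11, 13}
Count: 6

φ(14) = 6


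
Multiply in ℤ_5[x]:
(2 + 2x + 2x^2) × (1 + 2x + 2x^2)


Expand and collect like terms; reduce coefficients mod 5:
x^0: 2·1 = 2 ≡ 2 (mod 5)
x^1: 2·2 + 2·1 = 6 ≡ 1 (mod 5)
x^2: 2·2 + 2·2 + 2·1 = 10 ≡ 0 (mod 5)
x^3: 2·2 + 2·2 = 8 ≡ 3 (mod 5)
x^4: 2·2 = 4 ≡ 4 (mod 5)
Result: 2 + x + 3x^3 + 4x^4

f · g = 2 + x + 3x^3 + 4x^4


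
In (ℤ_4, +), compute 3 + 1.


Operation: addition mod 4
3 + 1 = (a + b) mod 4 with a = 3, b = 1

3 + 1 = 0


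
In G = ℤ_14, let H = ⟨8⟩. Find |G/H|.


|⟨8⟩| = n / gcd(8, 14) = 14 / 2 = 7
H is normal (ℤ_14 is abelian).
|G/H| = |G| / |H| = 14 / 7 = 2

|G/H| = 2


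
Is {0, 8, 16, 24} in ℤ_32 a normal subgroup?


H = {0, 8, 16, 24} in ℤ_32
ℤ_32 is abelian; every subgroup of an abelian group is normal

Yes, normal subgroup


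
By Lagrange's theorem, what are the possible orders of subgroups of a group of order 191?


Lagrange's theorem: |H| divides |G|
|G| = 191
Divisors of 191: 1, 191

Possible subgroup orders: {1, 191}


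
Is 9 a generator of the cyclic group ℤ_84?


g generates ℤ_n iff gcd(g, n) = 1
gcd(9, 84) = 3
Since gcd = 3 ≠ 1, ⟨9⟩ has order 28 < 84, so 9 is not a generator.

No, 9 does not generate ℤ_84


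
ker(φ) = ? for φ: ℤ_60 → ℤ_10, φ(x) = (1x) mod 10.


Kernel = preimage of identity
ker(φ) = {x ∈ ℤ_60 : 1x ≡ 0 (mod 10)}. Since 10 | 60, φ is well-defined. The kernel is the cyclic subgroup ⟨10⟩ of ℤ_60 (order 6), i.e. {0, 10, 20, 30, 40, 50}

ker(φ) = {0, 10, 20, 30, 40, 50}


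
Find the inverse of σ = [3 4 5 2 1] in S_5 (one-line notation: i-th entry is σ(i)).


To find σ⁻¹, swap domain and range:
σ(1) = 3 → σ⁻¹(3) = 1
σ(2) = 4 → σ⁻¹(4) = 2
σ(3) = 5 → σ⁻¹(5) = 3
σ(4) = 2 → σ⁻¹(2) = 4
σ(5) = 1 → σ⁻¹(1) = 5

σ⁻¹ = [5 4 1 2 3]


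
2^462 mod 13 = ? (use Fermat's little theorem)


Fermat's little theorem: if p is prime and gcd(a,p)=1, then a^(p-1) ≡ 1 (mod p)
p = 13 is prime, gcd(2,13) = 1
Reduce exponent: 462 mod 12 = 6
So 2^462 ≡ 2^6 (mod 13)
2^6 mod 13 = 12

2^462 ≡ 12 (mod 13)


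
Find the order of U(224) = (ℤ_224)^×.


U(n) is the group of units mod n; |U(n)| = φ(n)
|U(224)| = φ(224) = 96

|U(224) = (ℤ_224)^×| = 96


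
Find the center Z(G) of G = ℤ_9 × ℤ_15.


Z(G) = {g ∈ G | gx = xg for all x ∈ G}
Direct product of abelian groups is abelian, so Z(G) = G

Z(ℤ_9 × ℤ_15) = ℤ_9 × ℤ_15


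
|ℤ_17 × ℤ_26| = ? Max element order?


|ℤ_17 × ℤ_26| = 17 × 26 = 442
Max element order = lcm(17,26) = 442
Cyclic? Yes (gcd=1)

|ℤ_17×ℤ_26| = 442, max element order = 442


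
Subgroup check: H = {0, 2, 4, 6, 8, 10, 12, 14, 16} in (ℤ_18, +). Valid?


Subgroup test for H = {0, 2, 4, 6, 8, 10, 12, 14, 16} in (ℤ_18, +):
(1) 0 ∈ H? Yes
(2) Closure: for all a,b ∈ H, (a+b) mod 18 ∈ H? Yes
(3) Inverses: for all a ∈ H, -a mod 18 ∈ H? Yes

Yes, H is a subgroup of ℤ_18


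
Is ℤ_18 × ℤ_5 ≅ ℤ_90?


Comparing ℤ_18 × ℤ_5 and ℤ_90:
gcd(18,5) = 1, so ℤ_18 × ℤ_5 ≅ ℤ_90 (CRT)

Yes, ℤ_18 × ℤ_5 ≅ ℤ_90


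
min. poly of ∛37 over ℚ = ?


∛37 satisfies x³ - 37 = 0, irreducible over ℚ (no rational root; 37 is not a perfect cube)

Minimal polynomial: x³ - 37


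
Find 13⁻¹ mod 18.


Use the extended Euclidean algorithm to write 1 = 13·s + 18·t; then s mod 18 is the inverse.
Euclidean algorithm:
  13 = 0·18 + 13
  18 = 1·13 + 5
  13 = 2·5 + 3
  5 = 1·3 + 2
  3 = 1·2 + 1
  2 = 2·1 + 0
gcd(13,18) = 1
Back-substitution gives: 13·(7) + 18·(-5) = 1
So 13⁻¹ ≡ 7 ≡ 7 (mod 18)
Check: 13 × 7 = 91 ≡ 1 (mod 18) ✓

13⁻¹ ≡ 7 (mod 18)


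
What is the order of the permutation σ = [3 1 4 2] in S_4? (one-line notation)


Cycle decomposition: (1 3 4 2)
Cycle lengths: 4
Order = lcm(4) = 4

ord(σ) = 4


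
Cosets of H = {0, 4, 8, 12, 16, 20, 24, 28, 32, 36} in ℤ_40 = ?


H = {0, 4, 8, 12, 16, 20, 24, 28, 32, 36}, |H| = 10
Number of cosets = |G|/|H| = 40/10 = 4
0 + H = {0, 4, 8, 12, 16, 20, 24, 28, 32, 36}
1 + H = {1, 5, 9, 13, 17, 21, 25, 29, 33, 37}
2 + H = {2, 6, 10, 14, 18, 22, 26, 30, 34, 38}
3 + H = {3, 7, 11, 15, 19, 23, 27, 31, 35, 39}

Cosets: 0+H={0,4,8,12,16,20,24,28,32,36}; 1+H={1,5,9,13,17,21,25,29,33,37}; 2+H={2,6,10,14,18,22,26,30,34,38}; 3+H={3,7,11,15,19,23,27,31,35,39}


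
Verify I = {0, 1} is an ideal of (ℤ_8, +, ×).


Check ideal conditions for I = {0, 1} in ℤ_8:
(1) I is an additive subgroup? No
(2) For r ∈ ℤ_8 and a ∈ I: r·a ∈ I? No  [counterexample: r=2, a=1, r·a mod 8 = 2 ∉ I]

No, I is not an ideal of ℤ_8


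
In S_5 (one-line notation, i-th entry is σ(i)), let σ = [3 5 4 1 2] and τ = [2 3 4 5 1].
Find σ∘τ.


σ∘τ: apply τ first, then σ
1 →τ 2 →σ 5
2 →τ 3 →σ 4
3 →τ 4 →σ 1
4 →τ 5 →σ 2
5 →τ 1 →σ 3

σ∘τ = [5 4 1 2 3]


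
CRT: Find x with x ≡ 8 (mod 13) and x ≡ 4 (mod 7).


m₁ = 13, m₂ = 7, gcd = 1, so CRT applies. M = m₁·m₂ = 91
Let M₁ = M/m₁ = 7, M₂ = M/m₂ = 13
Find y₁ ≡ M₁⁻¹ (mod m₁): 7⁻¹ ≡ 2 (mod 13)
Find y₂ ≡ M₂⁻¹ (mod m₂): 13⁻¹ ≡ 6 (mod 7)
x = a₁·M₁·y₁ + a₂·M₂·y₂ = 8·7·2 + 4·13·6 = 424
Reduce mod 91: x ≡ 60
Check: 60 mod 13 = 8 ✓, 60 mod 7 = 4 ✓

x ≡ 60 (mod 91)


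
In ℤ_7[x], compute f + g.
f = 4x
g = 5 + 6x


Add coefficients mod 7:
x^0: 0 + 5 = 5 (mod 7)
x^1: 4 + 6 = 3 (mod 7)
Result: 5 + 3x

f + g = 5 + 3x


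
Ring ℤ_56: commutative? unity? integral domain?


ℤ_56 is a commutative ring with unity 1; 56 = 2×28 is composite, so 2·28 ≡ 0 gives zero divisors (not an integral domain)
Commutative: Yes
Integral domain: No
Has unity: Yes

ℤ_56: Commutative=Yes, Unity=Yes


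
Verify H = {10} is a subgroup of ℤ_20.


Subgroup test for H = {10} in (ℤ_20, +):
(1) 0 ∈ H? No
(2) Closure: for all a,b ∈ H, (a+b) mod 20 ∈ H? No  [counterexample: 10 + 10 = 0 ∉ H]
(3) Inverses: for all a ∈ H, -a mod 20 ∈ H? Yes

No, H is not a subgroup of ℤ_20


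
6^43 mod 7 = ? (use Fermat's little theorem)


Fermat's little theorem: if p is prime and gcd(a,p)=1, then a^(p-1) ≡ 1 (mod p)
p = 7 is prime, gcd(6,7) = 1
Reduce exponent: 43 mod 6 = 1
So 6^43 ≡ 6^1 (mod 7)
6^1 mod 7 = 6

6^43 ≡ 6 (mod 7)


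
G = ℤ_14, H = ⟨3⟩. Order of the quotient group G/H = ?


|⟨3⟩| = n / gcd(3, 14) = 14 / 1 = 14
H is normal (ℤ_14 is abelian).
|G/H| = |G| / |H| = 14 / 14 = 1

|G/H| = 1


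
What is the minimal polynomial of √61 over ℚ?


√61 satisfies x² - 61 = 0, irreducible over ℚ since 61 is squarefree

Minimal polynomial: x² - 61


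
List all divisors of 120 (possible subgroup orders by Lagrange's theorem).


Lagrange's theorem: |H| divides |G|
|G| = 120
Divisors of 120: 1, 2, 3, 4, 5, 6, 8, 10, 12, 15, 20, 24, 30, 40, 60, 120

Possible subgroup orders: {1, 2, 3, 4, 5, 6, 8, 10, 12, 15, 20, 24, 30, 40, 60, 120}


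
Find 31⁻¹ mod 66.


Use the extended Euclidean algorithm to write 1 = 31·s + 66·t; then s mod 66 is the inverse.
Euclidean algorithm:
  31 = 0·66 + 31
  66 = 2·31 + 4
  31 = 7·4 + 3
  4 = 1·3 + 1
  3 = 3·1 + 0
gcd(31,66) = 1
Back-substitution gives: 31·(-17) + 66·(8) = 1
So 31⁻¹ ≡ -17 ≡ 49 (mod 66)
Check: 31 × 49 = 1519 ≡ 1 (mod 66) ✓

31⁻¹ ≡ 49 (mod 66)


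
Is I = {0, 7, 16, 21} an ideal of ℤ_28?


Check ideal conditions for I = {0, 7, 16, 21} in ℤ_28:
(1) I is an additive subgroup? No
(2) For r ∈ ℤ_28 and a ∈ I: r·a ∈ I? No  [counterexample: r=2, a=7, r·a mod 28 = 14 ∉ I]

No, I is not an ideal of ℤ_28


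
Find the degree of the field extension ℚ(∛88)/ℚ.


∛88 has minimal polynomial x³ - 88 (irreducible over ℚ since 88 is not a perfect cube)

[ℚ(∛88)/ℚ] = 3


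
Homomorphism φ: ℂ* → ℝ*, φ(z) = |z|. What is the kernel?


Kernel = preimage of identity
ker(φ) = {z ∈ ℂ* | |z| = 1} = unit circle S¹

ker(φ) = S¹ (unit circle)


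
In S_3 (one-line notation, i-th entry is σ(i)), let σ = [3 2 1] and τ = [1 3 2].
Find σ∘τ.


σ∘τ: apply τ first, then σ
1 →τ 1 →σ 3
2 →τ 3 →σ 1
3 →τ 2 →σ 2

σ∘τ = [3 1 2]


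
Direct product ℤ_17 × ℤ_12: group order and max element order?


|ℤ_17 × ℤ_12| = 17 × 12 = 204
Max element order = lcm(17,12) = 204
Cyclic? Yes (gcd=1)

|ℤ_17×ℤ_12| = 204, max element order = 204


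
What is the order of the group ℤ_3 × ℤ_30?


|A × B| = |A| · |B|
|ℤ_3 × ℤ_30| = 3 × 30 = 90

|ℤ_3 × ℤ_30| = 90


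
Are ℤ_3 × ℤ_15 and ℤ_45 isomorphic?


Comparing ℤ_3 × ℤ_15 and ℤ_45:
gcd(3,15) = 3 ≠ 1. Max element order in ℤ_3×ℤ_15 is lcm(3,15) = 15 < 45, so it has no element of order 45

No, ℤ_3 × ℤ_15 ≇ ℤ_45


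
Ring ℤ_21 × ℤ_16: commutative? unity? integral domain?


Direct product ring; commutative with unity (1,1); but (1,0)·(0,1) = (0,0) gives zero divisors, so not an integral domain
Commutative: Yes
Integral domain: No
Has unity: Yes

ℤ_21 × ℤ_16: Commutative=Yes, Unity=Yes


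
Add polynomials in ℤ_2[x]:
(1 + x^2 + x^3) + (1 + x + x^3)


Add coefficients mod 2:
x^0: 1 + 1 = 0 (mod 2)
x^1: 0 + 1 = 1 (mod 2)
x^2: 1 + 0 = 1 (mod 2)
x^3: 1 + 1 = 0 (mod 2)
Result: x + x^2

f + g = x + x^2


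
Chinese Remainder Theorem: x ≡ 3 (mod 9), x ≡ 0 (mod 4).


m₁ = 9, m₂ = 4, gcd = 1, so CRT applies. M = m₁·m₂ = 36
Let M₁ = M/m₁ = 4, M₂ = M/m₂ = 9
Find y₁ ≡ M₁⁻¹ (mod m₁): 4⁻¹ ≡ 7 (mod 9)
Find y₂ ≡ M₂⁻¹ (mod m₂): 9⁻¹ ≡ 1 (mod 4)
x = a₁·M₁·y₁ + a₂·M₂·y₂ = 3·4·7 + 0·9·1 = 84
Reduce mod 36: x ≡ 12
Check: 12 mod 9 = 3 ✓, 12 mod 4 = 0 ✓

x ≡ 12 (mod 36)


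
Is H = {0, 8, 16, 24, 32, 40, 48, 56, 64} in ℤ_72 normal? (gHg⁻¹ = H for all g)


H = {0, 8, 16, 24, 32, 40, 48, 56, 64} in ℤ_72
ℤ_72 is abelian; every subgroup of an abelian group is normal

Yes, normal subgroup


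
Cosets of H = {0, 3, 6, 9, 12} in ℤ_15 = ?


H = {0, 3, 6, 9, 12}, |H| = 5
Number of cosets = |G|/|H| = 15/5 = 3
0 + H = {0, 3, 6, 9, 12}
1 + H = {1, 4, 7, 10, 13}
2 + H = {2, 5, 8, 11, 14}

Cosets: 0+H={0,3,6,9,12}; 1+H={1,4,7,10,13}; 2+H={2,5,8,11,14}


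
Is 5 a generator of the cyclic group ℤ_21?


g generates ℤ_n iff gcd(g, n) = 1
gcd(5, 21) = 1
Since gcd = 1, 5 is a generator.

Yes, 5 generates ℤ_21


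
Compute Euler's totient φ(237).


Factor n: 237 = 3 × 79
φ(n) = n · ∏(1 - 1/p) over distinct primes p | n
φ(237) = 237 · (1 - 1/3) · (1 - 1/79) = 156

φ(237) = 156


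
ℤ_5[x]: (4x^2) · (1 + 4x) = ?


Expand and collect like terms; reduce coefficients mod 5:
x^0: 0·1 = 0 ≡ 0 (mod 5)
x^1: 0·4 + 0·1 = 0 ≡ 0 (mod 5)
x^2: 0·4 + 4·1 = 4 ≡ 4 (mod 5)
x^3: 4·4 = 16 ≡ 1 (mod 5)
Result: 4x^2 + x^3

f · g = 4x^2 + x^3


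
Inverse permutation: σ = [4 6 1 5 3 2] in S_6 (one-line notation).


To find σ⁻¹, swap domain and range:
σ(1) = 4 → σ⁻¹(4) = 1
σ(2) = 6 → σ⁻¹(6) = 2
σ(3) = 1 → σ⁻¹(1) = 3
σ(4) = 5 → σ⁻¹(5) = 4
σ(5) = 3 → σ⁻¹(3) = 5
σ(6) = 2 → σ⁻¹(2) = 6

σ⁻¹ = [3 6 5 1 4 2]


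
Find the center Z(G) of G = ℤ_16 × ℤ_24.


Z(G) = {g ∈ G | gx = xg for all x ∈ G}
Direct product of abelian groups is abelian, so Z(G) = G

Z(ℤ_16 × ℤ_24) = ℤ_16 × ℤ_24


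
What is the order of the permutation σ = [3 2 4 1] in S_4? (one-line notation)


Cycle decomposition: (1 3 4)
Cycle lengths: 3
Order = lcm(3) = 3

ord(σ) = 3


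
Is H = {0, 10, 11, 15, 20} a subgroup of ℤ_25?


Subgroup test for H = {0, 10, 11, 15, 20} in (ℤ_25, +):
(1) 0 ∈ H? Yes
(2) Closure: for all a,b ∈ H, (a+b) mod 25 ∈ H? No  [counterexample: 10 + 11 = 21 ∉ H]
(3) Inverses: for all a ∈ H, -a mod 25 ∈ H? No

No, H is not a subgroup of ℤ_25


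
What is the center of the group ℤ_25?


Z(G) = {g ∈ G | gx = xg for all x ∈ G}
ℤ_25 is abelian, so Z(G) = G

Z(ℤ_25) = ℤ_25


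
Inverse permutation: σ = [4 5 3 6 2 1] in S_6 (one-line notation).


To find σ⁻¹, swap domain and range:
σ(1) = 4 → σ⁻¹(4) = 1
σ(2) = 5 → σ⁻¹(5) = 2
σ(3) = 3 → σ⁻¹(3) = 3
σ(4) = 6 → σ⁻¹(6) = 4
σ(5) = 2 → σ⁻¹(2) = 5
σ(6) = 1 → σ⁻¹(1) = 6

σ⁻¹ = [6 5 3 1 2 4]


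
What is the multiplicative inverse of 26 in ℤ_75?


Use the extended Euclidean algorithm to write 1 = 26·s + 75·t; then s mod 75 is the inverse.
Euclidean algorithm:
  26 = 0·75 + 26
  75 = 2·26 + 23
  26 = 1·23 + 3
  23 = 7·3 + 2
  3 = 1·2 + 1
  2 = 2·1 + 0
gcd(26,75) = 1
Back-substitution gives: 26·(26) + 75·(-9) = 1
So 26⁻¹ ≡ 26 ≡ 26 (mod 75)
Check: 26 × 26 = 676 ≡ 1 (mod 75) ✓

26⁻¹ ≡ 26 (mod 75)


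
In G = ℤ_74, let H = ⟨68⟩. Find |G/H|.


|⟨68⟩| = n / gcd(68, 74) = 74 / 2 = 37
H is normal (ℤ_74 is abelian).
|G/H| = |G| / |H| = 74 / 37 = 2

|G/H| = 2


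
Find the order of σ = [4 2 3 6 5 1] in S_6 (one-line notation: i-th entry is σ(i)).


Cycle decomposition: (1 4 6)
Cycle lengths: 3
Order = lcm(3) = 3

ord(σ) = 3


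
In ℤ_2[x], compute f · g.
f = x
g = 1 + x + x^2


Expand and collect like terms; reduce coefficients mod 2:
x^0: 0·1 = 0 ≡ 0 (mod 2)
x^1: 0·1 + 1·1 = 1 ≡ 1 (mod 2)
x^2: 0·1 + 1·1 = 1 ≡ 1 (mod 2)
x^3: 1·1 = 1 ≡ 1 (mod 2)
Result: x + x^2 + x^3

f · g = x + x^2 + x^3


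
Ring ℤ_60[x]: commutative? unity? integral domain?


ℤ_60 has zero divisors (2·30 ≡ 0), and these lift to constant zero divisors in ℤ_60[x]; so not an integral domain
Commutative: Yes
Integral domain: No
Has unity: Yes

ℤ_60[x]: Commutative=Yes, Unity=Yes


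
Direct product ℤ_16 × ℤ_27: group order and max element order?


|ℤ_16 × ℤ_27| = 16 × 27 = 432
Max element order = lcm(16,27) = 432
Cyclic? Yes (gcd=1)

|ℤ_16×ℤ_27| = 432, max element order = 432


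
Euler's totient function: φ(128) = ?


Factor n: 128 = 2^7
φ(n) = n · ∏(1 - 1/p) over distinct primes p | n
φ(128) = 128 · (1 - 1/2) = 64

φ(128) = 64


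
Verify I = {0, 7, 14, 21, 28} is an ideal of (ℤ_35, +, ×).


Check ideal conditions for I = {0, 7, 14, 21, 28} in ℤ_35:
(1) I is an additive subgroup? Yes
(2) For r ∈ ℤ_35 and a ∈ I: r·a ∈ I? Yes

Yes, I is an ideal of ℤ_35


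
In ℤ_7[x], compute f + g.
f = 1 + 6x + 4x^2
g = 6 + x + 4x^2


Add coefficients mod 7:
x^0: 1 + 6 = 0 (mod 7)
x^1: 6 + 1 = 0 (mod 7)
x^2: 4 + 4 = 1 (mod 7)
Result: x^2

f + g = x^2


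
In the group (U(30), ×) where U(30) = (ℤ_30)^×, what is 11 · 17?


Operation: multiplication mod 30
11 · 17 = (a × b) mod 30 with a = 11, b = 17

11 · 17 = 7


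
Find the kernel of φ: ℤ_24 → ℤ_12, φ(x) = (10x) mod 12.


Kernel = preimage of identity
ker(φ) = {x ∈ ℤ_24 : 10x ≡ 0 (mod 12)}. Since 12 | 24, φ is well-defined. The kernel is the cyclic subgroup ⟨6⟩ of ℤ_24 (order 4), i.e. {0, 6, 12, 18}

ker(φ) = {0, 6, 12, 18}


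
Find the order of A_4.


|A_n| = n!/2 (even permutations)
|A_4| = 4!/2 = 24/2 = 12

|A_4| = 12


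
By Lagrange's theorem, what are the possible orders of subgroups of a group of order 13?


Lagrange's theorem: |H| divides |G|
|G| = 13
Divisors of 13: 1, 13

Possible subgroup orders: {1, 13}


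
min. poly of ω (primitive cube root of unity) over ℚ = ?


ω satisfies x² + x + 1 = 0 (the cyclotomic polynomial Φ₃)

Minimal polynomial: x² + x + 1


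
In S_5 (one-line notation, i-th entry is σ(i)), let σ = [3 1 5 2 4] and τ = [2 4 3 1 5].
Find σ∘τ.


σ∘τ: apply τ first, then σ
1 →τ 2 →σ 1
2 →τ 4 →σ 2
3 →τ 3 →σ 5
4 →τ 1 →σ 3
5 →τ 5 →σ 4

σ∘τ = [1 2 5 3 4]


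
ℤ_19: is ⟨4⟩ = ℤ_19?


g generates ℤ_n iff gcd(g, n) = 1
gcd(4, 19) = 1
Since gcd = 1, 4 is a generator.

Yes, 4 generates ℤ_19


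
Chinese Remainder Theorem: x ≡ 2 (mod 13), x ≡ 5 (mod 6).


m₁ = 13, m₂ = 6, gcd = 1, so CRT applies. M = m₁·m₂ = 78
Let M₁ = M/m₁ = 6, M₂ = M/m₂ = 13
Find y₁ ≡ M₁⁻¹ (mod m₁): 6⁻¹ ≡ 11 (mod 13)
Find y₂ ≡ M₂⁻¹ (mod m₂): 13⁻¹ ≡ 1 (mod 6)
x = a₁·M₁·y₁ + a₂·M₂·y₂ = 2·6·11 + 5·13·1 = 197
Reduce mod 78: x ≡ 41
Check: 41 mod 13 = 2 ✓, 41 mod 6 = 5 ✓

x ≡ 41 (mod 78)


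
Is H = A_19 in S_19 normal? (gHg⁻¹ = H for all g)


H = A_19 in S_19
A_19 has index 2 in S_19, and every subgroup of index 2 is normal

Yes, normal subgroup


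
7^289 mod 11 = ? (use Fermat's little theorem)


Fermat's little theorem: if p is prime and gcd(a,p)=1, then a^(p-1) ≡ 1 (mod p)
p = 11 is prime, gcd(7,11) = 1
Reduce exponent: 289 mod 10 = 9
So 7^289 ≡ 7^9 (mod 11)
7^9 mod 11 = 8

7^289 ≡ 8 (mod 11)


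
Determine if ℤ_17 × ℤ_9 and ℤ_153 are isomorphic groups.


Comparing ℤ_17 × ℤ_9 and ℤ_153:
gcd(17,9) = 1, so ℤ_17 × ℤ_9 ≅ ℤ_153 (CRT)

Yes, ℤ_17 × ℤ_9 ≅ ℤ_153


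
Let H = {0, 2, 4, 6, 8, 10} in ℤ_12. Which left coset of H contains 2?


2 + H = {2 + h (mod 12) : h ∈ H}
2+0=2, 2+2=4, 2+4=6, 2+6=8, 2+8=10, 2+10=0
2 + H = {0, 2, 4, 6, 8, 10} = 0 + H

2 + H = {0, 2, 4, 6, 8, 10}


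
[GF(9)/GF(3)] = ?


GF(9) = GF(3^2), so the extension degree is 2

[GF(9)/GF(3)] = 2


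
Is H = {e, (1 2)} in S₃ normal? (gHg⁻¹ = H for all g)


H = {e, (1 2)} in S₃
(1 3)(1 2)(1 3)⁻¹ = (2 3) ∉ {e, (1 2)}, so it is not normal

No, not a normal subgroup


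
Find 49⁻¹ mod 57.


Use the extended Euclidean algorithm to write 1 = 49·s + 57·t; then s mod 57 is the inverse.
Euclidean algorithm:
  49 = 0·57 + 49
  57 = 1·49 + 8
  49 = 6·8 + 1
  8 = 8·1 + 0
gcd(49,57) = 1
Back-substitution gives: 49·(7) + 57·(-6) = 1
So 49⁻¹ ≡ 7 ≡ 7 (mod 57)
Check: 49 × 7 = 343 ≡ 1 (mod 57) ✓

49⁻¹ ≡ 7 (mod 57)


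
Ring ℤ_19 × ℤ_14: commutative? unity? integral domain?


Direct product ring; commutative with unity (1,1); but (1,0)·(0,1) = (0,0) gives zero divisors, so not an integral domain
Commutative: Yes
Integral domain: No
Has unity: Yes

ℤ_19 × ℤ_14: Commutative=Yes, Unity=Yes


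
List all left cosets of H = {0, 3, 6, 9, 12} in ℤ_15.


H = {0, 3, 6, 9, 12}, |H| = 5
Number of cosets = |G|/|H| = 15/5 = 3
0 + H = {0, 3, 6, 9, 12}
1 + H = {1, 4, 7, 10, 13}
2 + H = {2, 5, 8, 11, 14}

Cosets: 0+H={0,3,6,9,12}; 1+H={1,4,7,10,13}; 2+H={2,5,8,11,14}


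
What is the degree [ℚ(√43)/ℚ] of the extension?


√43 has minimal polynomial x² - 43 (irreducible over ℚ since 43 is squarefree)

[ℚ(√43)/ℚ] = 2


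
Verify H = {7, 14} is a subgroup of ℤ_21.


Subgroup test for H = {7, 14} in (ℤ_21, +):
(1) 0 ∈ H? No
(2) Closure: for all a,b ∈ H, (a+b) mod 21 ∈ H? No  [counterexample: 7 + 14 = 0 ∉ H]
(3) Inverses: for all a ∈ H, -a mod 21 ∈ H? Yes

No, H is not a subgroup of ℤ_21


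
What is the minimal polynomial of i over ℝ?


i satisfies x² + 1 = 0, irreducible over ℝ

Minimal polynomial: x² + 1


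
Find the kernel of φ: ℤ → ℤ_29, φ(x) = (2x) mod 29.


Kernel = preimage of identity
ker(φ) = {x ∈ ℤ : 2x ≡ 0 (mod 29)}. gcd(2,29) = 1, so 2x ≡ 0 (mod 29) ⟺ x ≡ 0 (mod 29/1 = 29). Hence ker(φ) = 29ℤ

ker(φ) = 29ℤ


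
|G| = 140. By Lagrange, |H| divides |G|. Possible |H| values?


Lagrange's theorem: |H| divides |G|
|G| = 140
Divisors of 140: 1, 2, 4, 5, 7, 10, 14, 20, 28, 35, 70, 140

Possible subgroup orders: {1, 2, 4, 5, 7, 10, 14, 20, 28, 35, 70, 140}


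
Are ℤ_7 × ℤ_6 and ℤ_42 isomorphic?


Comparing ℤ_7 × ℤ_6 and ℤ_42:
gcd(7,6) = 1, so ℤ_7 × ℤ_6 ≅ ℤ_42 (CRT)

Yes, ℤ_7 × ℤ_6 ≅ ℤ_42


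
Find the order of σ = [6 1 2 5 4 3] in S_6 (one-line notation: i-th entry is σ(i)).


Cycle decomposition: (1 6 3 2) (4 5)
Cycle lengths: 4, 2
Order = lcm(4, 2) = 4

ord(σ) = 4


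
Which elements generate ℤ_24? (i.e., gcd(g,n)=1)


g generates ℤ_n iff gcd(g,n) = 1
Prime factors of 24: 2, 3
Generators are g ∈ {1,...,23} not divisible by any of these primes.
Generators: {1, 5, 7, 11, 13, 17, 19, 23}
Number of generators = φ(24) = 8

Generators of ℤ_24 = {1, 5, 7, 11, 13, 17, 19, 23}


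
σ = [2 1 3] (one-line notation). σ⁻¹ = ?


To find σ⁻¹, swap domain and range:
σ(1) = 2 → σ⁻¹(2) = 1
σ(2) = 1 → σ⁻¹(1) = 2
σ(3) = 3 → σ⁻¹(3) = 3

σ⁻¹ = [2 1 3]


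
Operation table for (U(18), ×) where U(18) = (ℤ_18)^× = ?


Elements: {1, 5, 7, 11, 13, 17}
Operation: multiplication mod 18
Entry (a, b) = (a × b) mod 18

Cayley table:
   |  1 |  5 |  7 | 11 | 13 | 17
 1 |  1 |  5 |  7 | 11 | 13 | 17
 5 |  5 |  7 | 17 |  1 | 11 | 13
 7 |  7 | 17 | 13 |  5 |  1 | 11
11 | 11 |  1 |  5 | 13 | 17 |  7
13 | 13 | 11 |  1 | 17 |  7 |  5
17 | 17 | 13 | 11 |  7 |  5 |  1


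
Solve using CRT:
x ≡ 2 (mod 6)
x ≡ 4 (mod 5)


m₁ = 6, m₂ = 5, gcd = 1, so CRT applies. M = m₁·m₂ = 30
Let M₁ = M/m₁ = 5, M₂ = M/m₂ = 6
Find y₁ ≡ M₁⁻¹ (mod m₁): 5⁻¹ ≡ 5 (mod 6)
Find y₂ ≡ M₂⁻¹ (mod m₂): 6⁻¹ ≡ 1 (mod 5)
x = a₁·M₁·y₁ + a₂·M₂·y₂ = 2·5·5 + 4·6·1 = 74
Reduce mod 30: x ≡ 14
Check: 14 mod 6 = 2 ✓, 14 mod 5 = 4 ✓

x ≡ 14 (mod 30)


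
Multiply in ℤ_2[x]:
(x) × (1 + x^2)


Expand and collect like terms; reduce coefficients mod 2:
x^0: 0·1 = 0 ≡ 0 (mod 2)
x^1: 0·0 + 1·1 = 1 ≡ 1 (mod 2)
x^2: 0·1 + 1·0 = 0 ≡ 0 (mod 2)
x^3: 1·1 = 1 ≡ 1 (mod 2)
Result: x + x^3

f · g = x + x^3


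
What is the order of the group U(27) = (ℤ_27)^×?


U(n) is the group of units mod n; |U(n)| = φ(n)
|U(27)| = φ(27) = 18

|U(27) = (ℤ_27)^×| = 18


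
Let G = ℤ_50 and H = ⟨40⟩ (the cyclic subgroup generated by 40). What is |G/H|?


|⟨40⟩| = n / gcd(40, 50) = 50 / 10 = 5
H is normal (ℤ_50 is abelian).
|G/H| = |G| / |H| = 50 / 5 = 10

|G/H| = 10


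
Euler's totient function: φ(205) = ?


Factor n: 205 = 5 × 41
φ(n) = n · ∏(1 - 1/p) over distinct primes p | n
φ(205) = 205 · (1 - 1/5) · (1 - 1/41) = 160

φ(205) = 160


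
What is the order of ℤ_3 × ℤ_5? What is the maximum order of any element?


|ℤ_3 × ℤ_5| = 3 × 5 = 15
Max element order = lcm(3,5) = 15
Cyclic? Yes (gcd=1)

|ℤ_3×ℤ_5| = 15, max element order = 15


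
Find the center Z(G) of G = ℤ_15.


Z(G) = {g ∈ G | gx = xg for all x ∈ G}
ℤ_15 is abelian, so Z(G) = G

Z(ℤ_15) = ℤ_15


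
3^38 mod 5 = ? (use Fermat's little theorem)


Fermat's little theorem: if p is prime and gcd(a,p)=1, then a^(p-1) ≡ 1 (mod p)
p = 5 is prime, gcd(3,5) = 1
Reduce exponent: 38 mod 4 = 2
So 3^38 ≡ 3^2 (mod 5)
3^2 mod 5 = 4

3^38 ≡ 4 (mod 5)


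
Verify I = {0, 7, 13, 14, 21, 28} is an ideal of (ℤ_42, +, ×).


Check ideal conditions for I = {0, 7, 13, 14, 21, 28} in ℤ_42:
(1) I is an additive subgroup? No
(2) For r ∈ ℤ_42 and a ∈ I: r·a ∈ I? No  [counterexample: r=2, a=13, r·a mod 42 = 26 ∉ I]

No, I is not an ideal of ℤ_42


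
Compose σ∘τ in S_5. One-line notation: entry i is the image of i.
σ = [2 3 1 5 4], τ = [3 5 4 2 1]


σ∘τ: apply τ first, then σ
1 →τ 3 →σ 1
2 →τ 5 →σ 4
3 →τ 4 →σ 5
4 →τ 2 →σ 3
5 →τ 1 →σ 2

σ∘τ = [1 4 5 3 2]


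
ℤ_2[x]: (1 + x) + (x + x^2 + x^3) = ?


Add coefficients mod 2:
x^0: 1 + 0 = 1 (mod 2)
x^1: 1 + 1 = 0 (mod 2)
x^2: 0 + 1 = 1 (mod 2)
x^3: 0 + 1 = 1 (mod 2)
Result: 1 + x^2 + x^3

f + g = 1 + x^2 + x^3


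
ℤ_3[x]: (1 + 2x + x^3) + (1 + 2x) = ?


Add coefficients mod 3:
x^0: 1 + 1 = 2 (mod 3)
x^1: 2 + 2 = 1 (mod 3)
x^2: 0 + 0 = 0 (mod 3)
x^3: 1 + 0 = 1 (mod 3)
Result: 2 + x + x^3

f + g = 2 + x + x^3


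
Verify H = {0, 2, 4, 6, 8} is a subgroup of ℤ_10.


Subgroup test for H = {0, 2, 4, 6, 8} in (ℤ_10, +):
(1) 0 ∈ H? Yes
(2) Closure: for all a,b ∈ H, (a+b) mod 10 ∈ H? Yes
(3) Inverses: for all a ∈ H, -a mod 10 ∈ H? Yes

Yes, H is a subgroup of ℤ_10


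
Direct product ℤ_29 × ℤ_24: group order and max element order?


|ℤ_29 × ℤ_24| = 29 × 24 = 696
Max element order = lcm(29,24) = 696
Cyclic? Yes (gcd=1)

|ℤ_29×ℤ_24| = 696, max element order = 696


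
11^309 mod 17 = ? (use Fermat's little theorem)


Fermat's little theorem: if p is prime and gcd(a,p)=1, then a^(p-1) ≡ 1 (mod p)
p = 17 is prime, gcd(11,17) = 1
Reduce exponent: 309 mod 16 = 5
So 11^309 ≡ 11^5 (mod 17)
11^5 mod 17 = 10

11^309 ≡ 10 (mod 17)


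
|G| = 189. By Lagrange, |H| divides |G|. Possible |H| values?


Lagrange's theorem: |H| divides |G|
|G| = 189
Divisors of 189: 1, 3, 7, 9, 21, 27, 63, 189

Possible subgroup orders: {1, 3, 7, 9, 21, 27, 63, 189}


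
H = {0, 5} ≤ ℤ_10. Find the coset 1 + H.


1 + H = {1 + h (mod 10) : h ∈ H}
1+0=1, 1+5=6

1 + H = {1, 6}


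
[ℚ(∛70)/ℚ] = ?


∛70 has minimal polynomial x³ - 70 (irreducible over ℚ since 70 is not a perfect cube)

[ℚ(∛70)/ℚ] = 3


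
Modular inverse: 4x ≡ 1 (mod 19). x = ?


Use the extended Euclidean algorithm to write 1 = 4·s + 19·t; then s mod 19 is the inverse.
Euclidean algorithm:
  4 = 0·19 + 4
  19 = 4·4 + 3
  4 = 1·3 + 1
  3 = 3·1 + 0
gcd(4,19) = 1
Back-substitution gives: 4·(5) + 19·(-1) = 1
So 4⁻¹ ≡ 5 ≡ 5 (mod 19)
Check: 4 × 5 = 20 ≡ 1 (mod 19) ✓

4⁻¹ ≡ 5 (mod 19)


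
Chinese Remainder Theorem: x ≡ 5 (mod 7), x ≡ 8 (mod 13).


m₁ = 7, m₂ = 13, gcd = 1, so CRT applies. M = m₁·m₂ = 91
Let M₁ = M/m₁ = 13, M₂ = M/m₂ = 7
Find y₁ ≡ M₁⁻¹ (mod m₁): 13⁻¹ ≡ 6 (mod 7)
Find y₂ ≡ M₂⁻¹ (mod m₂): 7⁻¹ ≡ 2 (mod 13)
x = a₁·M₁·y₁ + a₂·M₂·y₂ = 5·13·6 + 8·7·2 = 502
Reduce mod 91: x ≡ 47
Check: 47 mod 7 = 5 ✓, 47 mod 13 = 8 ✓

x ≡ 47 (mod 91)


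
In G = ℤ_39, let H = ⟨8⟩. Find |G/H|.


|⟨8⟩| = n / gcd(8, 39) = 39 / 1 = 39
H is normal (ℤ_39 is abelian).
|G/H| = |G| / |H| = 39 / 39 = 1

|G/H| = 1


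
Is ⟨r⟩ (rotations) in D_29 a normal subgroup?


H = ⟨r⟩ (rotations) in D_29
The rotation subgroup ⟨r⟩ has index 2 in D_29, so it is normal

Yes, normal subgroup


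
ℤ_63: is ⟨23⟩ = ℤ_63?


g generates ℤ_n iff gcd(g, n) = 1
gcd(23, 63) = 1
Since gcd = 1, 23 is a generator.

Yes, 23 generates ℤ_63


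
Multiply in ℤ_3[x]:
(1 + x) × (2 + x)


Expand and collect like terms; reduce coefficients mod 3:
x^0: 1·2 = 2 ≡ 2 (mod 3)
x^1: 1·1 + 1·2 = 3 ≡ 0 (mod 3)
x^2: 1·1 = 1 ≡ 1 (mod 3)
Result: 2 + x^2

f · g = 2 + x^2


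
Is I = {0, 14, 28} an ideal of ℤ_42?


Check ideal conditions for I = {0, 14, 28} in ℤ_42:
(1) I is an additive subgroup? Yes
(2) For r ∈ ℤ_42 and a ∈ I: r·a ∈ I? Yes

Yes, I is an ideal of ℤ_42


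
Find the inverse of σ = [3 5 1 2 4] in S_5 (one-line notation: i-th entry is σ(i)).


To find σ⁻¹, swap domain and range:
σ(1) = 3 → σ⁻¹(3) = 1
σ(2) = 5 → σ⁻¹(5) = 2
σ(3) = 1 → σ⁻¹(1) = 3
σ(4) = 2 → σ⁻¹(2) = 4
σ(5) = 4 → σ⁻¹(4) = 5

σ⁻¹ = [3 4 1 5 2]


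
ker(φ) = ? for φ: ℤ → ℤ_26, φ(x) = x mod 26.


Kernel = preimage of identity
ker(φ) = {x ∈ ℤ : x ≡ 0 (mod 26)} = 26ℤ = {0, ±26, ±52, ...}

ker(φ) = 26ℤ


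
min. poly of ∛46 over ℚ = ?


∛46 satisfies x³ - 46 = 0, irreducible over ℚ (no rational root; 46 is not a perfect cube)

Minimal polynomial: x³ - 46


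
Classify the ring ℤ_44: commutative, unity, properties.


ℤ_44 is a commutative ring with unity 1; 44 = 2×22 is composite, so 2·22 ≡ 0 gives zero divisors (not an integral domain)
Commutative: Yes
Integral domain: No
Has unity: Yes

ℤ_44: Commutative=Yes, Unity=Yes


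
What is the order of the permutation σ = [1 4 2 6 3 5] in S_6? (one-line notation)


Cycle decomposition: (2 4 6 5 3)
Cycle lengths: 5
Order = lcm(5) = 5

ord(σ) = 5


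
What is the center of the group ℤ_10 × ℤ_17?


Z(G) = {g ∈ G | gx = xg for all x ∈ G}
Direct product of abelian groups is abelian, so Z(G) = G

Z(ℤ_10 × ℤ_17) = ℤ_10 × ℤ_17


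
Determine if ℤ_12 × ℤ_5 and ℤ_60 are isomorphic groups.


Comparing ℤ_12 × ℤ_5 and ℤ_60:
gcd(12,5) = 1, so ℤ_12 × ℤ_5 ≅ ℤ_60 (CRT)

Yes, ℤ_12 × ℤ_5 ≅ ℤ_60


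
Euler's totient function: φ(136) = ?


Factor n: 136 = 2^3 × 17
φ(n) = n · ∏(1 - 1/p) over distinct primes p | n
φ(136) = 136 · (1 - 1/2) · (1 - 1/17) = 64

φ(136) = 64


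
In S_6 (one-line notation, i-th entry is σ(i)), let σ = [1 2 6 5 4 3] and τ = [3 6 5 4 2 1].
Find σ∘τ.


σ∘τ: apply τ first, then σ
1 →τ 3 →σ 6
2 →τ 6 →σ 3
3 →τ 5 →σ 4
4 →τ 4 →σ 5
5 →τ 2 →σ 2
6 →τ 1 →σ 1

σ∘τ = [6 3 4 5 2 1]


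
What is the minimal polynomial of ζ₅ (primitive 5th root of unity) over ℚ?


ζ₅ is a root of Φ₅(x) = x⁴ + x³ + x² + x + 1, irreducible over ℚ

Minimal polynomial: x⁴ + x³ + x² + x + 1


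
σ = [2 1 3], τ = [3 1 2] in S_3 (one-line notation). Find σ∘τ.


σ∘τ: apply τ first, then σ
1 →τ 3 →σ 3
2 →τ 1 →σ 2
3 →τ 2 →σ 1

σ∘τ = [3 2 1]


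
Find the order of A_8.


|A_n| = n!/2 (even permutations)
|A_8| = 8!/2 = 40320/2 = 20160

|A_8| = 20160


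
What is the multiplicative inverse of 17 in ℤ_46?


Use the extended Euclidean algorithm to write 1 = 17·s + 46·t; then s mod 46 is the inverse.
Euclidean algorithm:
  17 = 0·46 + 17
  46 = 2·17 + 12
  17 = 1·12 + 5
  12 = 2·5 + 2
  5 = 2·2 + 1
  2 = 2·1 + 0
gcd(17,46) = 1
Back-substitution gives: 17·(19) + 46·(-7) = 1
So 17⁻¹ ≡ 19 ≡ 19 (mod 46)
Check: 17 × 19 = 323 ≡ 1 (mod 46) ✓

17⁻¹ ≡ 19 (mod 46)


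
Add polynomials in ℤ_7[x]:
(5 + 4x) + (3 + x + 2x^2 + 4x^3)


Add coefficients mod 7:
x^0: 5 + 3 = 1 (mod 7)
x^1: 4 + 1 = 5 (mod 7)
x^2: 0 + 2 = 2 (mod 7)
x^3: 0 + 4 = 4 (mod 7)
Result: 1 + 5x + 2x^2 + 4x^3

f + g = 1 + 5x + 2x^2 + 4x^3


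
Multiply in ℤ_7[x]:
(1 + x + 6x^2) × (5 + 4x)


Expand and collect like terms; reduce coefficients mod 7:
x^0: 1·5 = 5 ≡ 5 (mod 7)
x^1: 1·4 + 1·5 = 9 ≡ 2 (mod 7)
x^2: 1·4 + 6·5 = 34 ≡ 6 (mod 7)
x^3: 6·4 = 24 ≡ 3 (mod 7)
Result: 5 + 2x + 6x^2 + 3x^3

f · g = 5 + 2x + 6x^2 + 3x^3


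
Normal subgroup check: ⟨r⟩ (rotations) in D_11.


H = ⟨r⟩ (rotations) in D_11
The rotation subgroup ⟨r⟩ has index 2 in D_11, so it is normal

Yes, normal subgroup


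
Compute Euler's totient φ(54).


Factor n: 54 = 2 × 3^3
φ(n) = n · ∏(1 - 1/p) over distinct primes p | n
φ(54) = 54 · (1 - 1/2) · (1 - 1/3) = 18

φ(54) = 18


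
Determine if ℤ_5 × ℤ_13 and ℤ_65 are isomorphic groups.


Comparing ℤ_5 × ℤ_13 and ℤ_65:
gcd(5,13) = 1, so ℤ_5 × ℤ_13 ≅ ℤ_65 (CRT)

Yes, ℤ_5 × ℤ_13 ≅ ℤ_65


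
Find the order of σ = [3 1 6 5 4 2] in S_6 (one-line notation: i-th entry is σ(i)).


Cycle decomposition: (1 3 6 2) (4 5)
Cycle lengths: 4, 2
Order = lcm(4, 2) = 4

ord(σ) = 4


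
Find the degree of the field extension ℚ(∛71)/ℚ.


∛71 has minimal polynomial x³ - 71 (irreducible over ℚ since 71 is not a perfect cube)

[ℚ(∛71)/ℚ] = 3


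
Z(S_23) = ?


Z(G) = {g ∈ G | gx = xg for all x ∈ G}
S_n is non-abelian for n ≥ 3; Z(S_23) is trivial

Z(S_23) = {e}


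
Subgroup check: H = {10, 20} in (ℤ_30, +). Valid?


Subgroup test for H = {10, 20} in (ℤ_30, +):
(1) 0 ∈ H? No
(2) Closure: for all a,b ∈ H, (a+b) mod 30 ∈ H? No  [counterexample: 10 + 20 = 0 ∉ H]
(3) Inverses: for all a ∈ H, -a mod 30 ∈ H? Yes

No, H is not a subgroup of ℤ_30


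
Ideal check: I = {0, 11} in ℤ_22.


Check ideal conditions for I = {0, 11} in ℤ_22:
(1) I is an additive subgroup? Yes
(2) For r ∈ ℤ_22 and a ∈ I: r·a ∈ I? Yes

Yes, I is an ideal of ℤ_22


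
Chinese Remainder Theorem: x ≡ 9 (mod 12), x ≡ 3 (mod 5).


m₁ = 12, m₂ = 5, gcd = 1, so CRT applies. M = m₁·m₂ = 60
Let M₁ = M/m₁ = 5, M₂ = M/m₂ = 12
Find y₁ ≡ M₁⁻¹ (mod m₁): 5⁻¹ ≡ 5 (mod 12)
Find y₂ ≡ M₂⁻¹ (mod m₂): 12⁻¹ ≡ 3 (mod 5)
x = a₁·M₁·y₁ + a₂·M₂·y₂ = 9·5·5 + 3·12·3 = 333
Reduce mod 60: x ≡ 33
Check: 33 mod 12 = 9 ✓, 33 mod 5 = 3 ✓

x ≡ 33 (mod 60)


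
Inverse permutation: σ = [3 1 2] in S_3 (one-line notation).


To find σ⁻¹, swap domain and range:
σ(1) = 3 → σ⁻¹(3) = 1
σ(2) = 1 → σ⁻¹(1) = 2
σ(3) = 2 → σ⁻¹(2) = 3

σ⁻¹ = [2 3 1]


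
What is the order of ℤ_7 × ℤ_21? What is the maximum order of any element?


|ℤ_7 × ℤ_21| = 7 × 21 = 147
Max element order = lcm(7,21) = 21
Cyclic? No (gcd=7)

|ℤ_7×ℤ_21| = 147, max element order = 21


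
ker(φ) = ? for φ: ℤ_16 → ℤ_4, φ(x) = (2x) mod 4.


Kernel = preimage of identity
ker(φ) = {x ∈ ℤ_16 : 2x ≡ 0 (mod 4)}. Since 4 | 16, φ is well-defined. The kernel is the cyclic subgroup ⟨2⟩ of ℤ_16 (order 8), i.e. {0, 2, 4, 6, 8, 10, 12, 14}

ker(φ) = {0, 2, 4, 6, 8, 10, 12, 14}


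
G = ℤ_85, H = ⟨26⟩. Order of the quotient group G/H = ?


|⟨26⟩| = n / gcd(26, 85) = 85 / 1 = 85
H is normal (ℤ_85 is abelian).
|G/H| = |G| / |H| = 85 / 85 = 1

|G/H| = 1


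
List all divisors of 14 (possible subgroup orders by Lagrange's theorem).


Lagrange's theorem: |H| divides |G|
|G| = 14
Divisors of 14: 1, 2, 7, 14

Possible subgroup orders: {1, 2, 7, 14}


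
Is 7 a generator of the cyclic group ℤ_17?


g generates ℤ_n iff gcd(g, n) = 1
gcd(7, 17) = 1
Since gcd = 1, 7 is a generator.

Yes, 7 generates ℤ_17


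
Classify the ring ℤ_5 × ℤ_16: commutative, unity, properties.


Direct product ring; commutative with unity (1,1); but (1,0)·(0,1) = (0,0) gives zero divisors, so not an integral domain
Commutative: Yes
Integral domain: No
Has unity: Yes

ℤ_5 × ℤ_16: Commutative=Yes, Unity=Yes


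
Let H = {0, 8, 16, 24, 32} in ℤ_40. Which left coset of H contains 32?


32 + H = {32 + h (mod 40) : h ∈ H}
32+0=32, 32+8=0, 32+16=8, 32+24=16, 32+32=24
32 + H = {0, 8, 16, 24, 32} = 0 + H

32 + H = {0, 8, 16, 24, 32}


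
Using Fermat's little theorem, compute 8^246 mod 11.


Fermat's little theorem: if p is prime and gcd(a,p)=1, then a^(p-1) ≡ 1 (mod p)
p = 11 is prime, gcd(8,11) = 1
Reduce exponent: 246 mod 10 = 6
So 8^246 ≡ 8^6 (mod 11)
8^6 mod 11 = 3

8^246 ≡ 3 (mod 11)


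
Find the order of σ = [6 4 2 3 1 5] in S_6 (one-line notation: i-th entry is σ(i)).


Cycle decomposition: (1 6 5) (2 4 3)
Cycle lengths: 3, 3
Order = lcm(3, 3) = 3

ord(σ) = 3


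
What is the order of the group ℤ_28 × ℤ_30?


|A × B| = |A| · |B|
|ℤ_28 × ℤ_30| = 28 × 30 = 840

|ℤ_28 × ℤ_30| = 840


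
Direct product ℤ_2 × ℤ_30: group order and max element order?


|ℤ_2 × ℤ_30| = 2 × 30 = 60
Max element order = lcm(2,30) = 30
Cyclic? No (gcd=2)

|ℤ_2×ℤ_30| = 60, max element order = 30


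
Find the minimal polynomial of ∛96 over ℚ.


∛96 satisfies x³ - 96 = 0, irreducible over ℚ (no rational root; 96 is not a perfect cube)

Minimal polynomial: x³ - 96


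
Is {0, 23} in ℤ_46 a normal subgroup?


H = {0, 23} in ℤ_46
ℤ_46 is abelian; every subgroup of an abelian group is normal

Yes, normal subgroup


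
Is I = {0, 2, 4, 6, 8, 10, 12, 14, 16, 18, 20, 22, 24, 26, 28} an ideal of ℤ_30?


Check ideal conditions for I = {0, 2, 4, 6, 8, 10, 12, 14, 16, 18, 20, 22, 24, 26, 28} in ℤ_30:
(1) I is an additive subgroup? Yes
(2) For r ∈ ℤ_30 and a ∈ I: r·a ∈ I? Yes

Yes, I is an ideal of ℤ_30


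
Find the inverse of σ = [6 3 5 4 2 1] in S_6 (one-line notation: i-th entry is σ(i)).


To find σ⁻¹, swap domain and range:
σ(1) = 6 → σ⁻¹(6) = 1
σ(2) = 3 → σ⁻¹(3) = 2
σ(3) = 5 → σ⁻¹(5) = 3
σ(4) = 4 → σ⁻¹(4) = 4
σ(5) = 2 → σ⁻¹(2) = 5
σ(6) = 1 → σ⁻¹(1) = 6

σ⁻¹ = [6 5 2 4 3 1]


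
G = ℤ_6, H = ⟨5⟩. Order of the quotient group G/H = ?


|⟨5⟩| = n / gcd(5, 6) = 6 / 1 = 6
H is normal (ℤ_6 is abelian).
|G/H| = |G| / |H| = 6 / 6 = 1

|G/H| = 1


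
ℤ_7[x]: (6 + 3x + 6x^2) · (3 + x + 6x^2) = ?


Expand and collect like terms; reduce coefficients mod 7:
x^0: 6·3 = 18 ≡ 4 (mod 7)
x^1: 6·1 + 3·3 = 15 ≡ 1 (mod 7)
x^2: 6·6 + 3·1 + 6·3 = 57 ≡ 1 (mod 7)
x^3: 3·6 + 6·1 = 24 ≡ 3 (mod 7)
x^4: 6·6 = 36 ≡ 1 (mod 7)
Result: 4 + x + x^2 + 3x^3 + x^4

f · g = 4 + x + x^2 + 3x^3 + x^4


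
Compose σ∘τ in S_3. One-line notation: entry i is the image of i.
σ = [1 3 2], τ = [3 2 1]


σ∘τ: apply τ first, then σ
1 →τ 3 →σ 2
2 →τ 2 →σ 3
3 →τ 1 →σ 1

σ∘τ = [2 3 1]


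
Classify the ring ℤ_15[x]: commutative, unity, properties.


ℤ_15 has zero divisors (3·5 ≡ 0), and these lift to constant zero divisors in ℤ_15[x]; so not an integral domain
Commutative: Yes
Integral domain: No
Has unity: Yes

ℤ_15[x]: Commutative=Yes, Unity=Yes


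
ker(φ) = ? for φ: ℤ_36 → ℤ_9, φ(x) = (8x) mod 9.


Kernel = preimage of identity
ker(φ) = {x ∈ ℤ_36 : 8x ≡ 0 (mod 9)}. Since 9 | 36, φ is well-defined. The kernel is the cyclic subgroup ⟨9⟩ of ℤ_36 (order 4), i.e. {0, 9, 18, 27}

ker(φ) = {0, 9, 18, 27}


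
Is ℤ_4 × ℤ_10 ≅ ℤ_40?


Comparing ℤ_4 × ℤ_10 and ℤ_40:
gcd(4,10) = 2 ≠ 1. Max element order in ℤ_4×ℤ_10 is lcm(4,10) = 20 < 40, so it has no element of order 40

No, ℤ_4 × ℤ_10 ≇ ℤ_40


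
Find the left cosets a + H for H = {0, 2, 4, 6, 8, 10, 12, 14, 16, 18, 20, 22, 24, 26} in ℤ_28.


H = {0, 2, 4, 6, 8, 10, 12, 14, 16, 18, 20, 22, 24, 26}, |H| = 14
Number of cosets = |G|/|H| = 28/14 = 2
0 + H = {0, 2, 4, 6, 8, 10, 12, 14, 16, 18, 20, 22, 24, 26}
1 + H = {1, 3, 5, 7, 9, 11, 13, 15, 17, 19, 21, 23, 25, 27}

Cosets: 0+H={0,2,4,6,8,10,12,14,16,18,20,22,24,26}; 1+H={1,3,5,7,9,11,13,15,17,19,21,23,25,27}


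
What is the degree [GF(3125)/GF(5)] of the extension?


GF(3125) = GF(5^5), so the extension degree is 5

[GF(3125)/GF(5)] = 5


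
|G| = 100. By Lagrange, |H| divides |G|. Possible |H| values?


Lagrange's theorem: |H| divides |G|
|G| = 100
Divisors of 100: 1, 2, 4, 5, 10, 20, 25, 50, 100

Possible subgroup orders: {1, 2, 4, 5, 10, 20, 25, 50, 100}


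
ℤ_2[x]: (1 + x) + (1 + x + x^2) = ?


Add coefficients mod 2:
x^0: 1 + 1 = 0 (mod 2)
x^1: 1 + 1 = 0 (mod 2)
x^2: 0 + 1 = 1 (mod 2)
Result: x^2

f + g = x^2


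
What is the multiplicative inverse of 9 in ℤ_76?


Use the extended Euclidean algorithm to write 1 = 9·s + 76·t; then s mod 76 is the inverse.
Euclidean algorithm:
  9 = 0·76 + 9
  76 = 8·9 + 4
  9 = 2·4 + 1
  4 = 4·1 + 0
gcd(9,76) = 1
Back-substitution gives: 9·(17) + 76·(-2) = 1
So 9⁻¹ ≡ 17 ≡ 17 (mod 76)
Check: 9 × 17 = 153 ≡ 1 (mod 76) ✓

9⁻¹ ≡ 17 (mod 76)


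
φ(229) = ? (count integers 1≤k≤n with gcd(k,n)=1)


Factor n: 229 = 229
φ(n) = n · ∏(1 - 1/p) over distinct primes p | n
φ(229) = 229 · (1 - 1/229) = 228

φ(229) = 228


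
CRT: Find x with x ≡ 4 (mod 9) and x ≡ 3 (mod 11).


m₁ = 9, m₂ = 11, gcd = 1, so CRT applies. M = m₁·m₂ = 99
Let M₁ = M/m₁ = 11, M₂ = M/m₂ = 9
Find y₁ ≡ M₁⁻¹ (mod m₁): 11⁻¹ ≡ 5 (mod 9)
Find y₂ ≡ M₂⁻¹ (mod m₂): 9⁻¹ ≡ 5 (mod 11)
x = a₁·M₁·y₁ + a₂·M₂·y₂ = 4·11·5 + 3·9·5 = 355
Reduce mod 99: x ≡ 58
Check: 58 mod 9 = 4 ✓, 58 mod 11 = 3 ✓

x ≡ 58 (mod 99)
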